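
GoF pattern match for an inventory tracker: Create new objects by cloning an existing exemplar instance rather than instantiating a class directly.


This matches the Prototype pattern

Prototype


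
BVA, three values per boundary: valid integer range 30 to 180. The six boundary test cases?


Range: [30, 180]
Boundaries: just below min, min, min+1, max-1, max, just above max
Values: [29, 30, 31, 179, 180, 181]

[29, 30, 31, 179, 180, 181]


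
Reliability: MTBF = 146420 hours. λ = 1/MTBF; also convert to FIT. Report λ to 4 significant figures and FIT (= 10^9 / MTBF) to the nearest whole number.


Formula: λ = 1 / MTBF; FIT = λ × 1e9 = 1e9 / MTBF
λ = 1 / 146420 ≈ 6.830e-06 failures/hour
FIT = 1e9 / 146420 ≈ 6830 failures per 1e9 hours (nearest whole number)

λ = 6.830e-06 /h, FIT = 6830


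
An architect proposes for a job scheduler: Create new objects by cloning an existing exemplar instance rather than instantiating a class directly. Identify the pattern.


This matches the Prototype pattern

Prototype


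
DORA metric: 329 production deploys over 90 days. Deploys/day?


Formula: deployments per day = releases / days
= 329 / 90
= 3.656 deploys/day
(equivalently, 25.59 deploys/week)

3.656 deploys/day


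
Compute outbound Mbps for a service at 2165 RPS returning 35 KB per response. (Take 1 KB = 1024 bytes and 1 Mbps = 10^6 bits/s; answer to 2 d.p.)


Formula: Mbps = payload_bytes * RPS * 8 / 1e6
Payload per request = 35 KB = 35 * 1024 = 35840 bytes
Total bytes/sec = 35840 * 2165 = 77593600
Total bits/sec = 77593600 * 8 = 620748800
Mbps = 620748800 / 1e6 = 620.75

620.75 Mbps


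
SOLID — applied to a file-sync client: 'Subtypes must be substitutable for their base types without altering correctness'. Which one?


This describes the Liskov Substitution Principle (LSP)

Liskov Substitution Principle (LSP)


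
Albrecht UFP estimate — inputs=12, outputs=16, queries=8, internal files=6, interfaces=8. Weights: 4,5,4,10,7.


UFP = EI*4 + EO*5 + EQ*4 + ILF*10 + EIF*7
UFP = 12*4 + 16*5 + 8*4 + 6*10 + 8*7
UFP = 48 + 80 + 32 + 60 + 56
UFP = 276

276


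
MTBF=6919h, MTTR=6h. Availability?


Availability = MTBF / (MTBF + MTTR)
Availability = 6919 / (6919 + 6)
Availability = 6919 / 6925
Availability = 99.9134%

99.9134%


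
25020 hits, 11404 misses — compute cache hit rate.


Formula: hit rate = hits / (hits + misses) * 100
hit rate = 25020 / (25020 + 11404) * 100
hit rate = 25020 / 36424 * 100
hit rate = 68.69%

68.69%


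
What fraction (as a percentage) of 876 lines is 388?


Coverage = covered / total * 100
Coverage = 388 / 876 * 100
Coverage = 44.29%

44.29%


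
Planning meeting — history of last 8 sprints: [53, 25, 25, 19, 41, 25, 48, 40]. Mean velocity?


Formula: Avg velocity = Total points / Number of sprints
Points: [53, 25, 25, 19, 41, 25, 48, 40]
Sum = 53 + 25 + 25 + 19 + 41 + 25 + 48 + 40 = 276
Avg velocity = 276 / 8 = 34.5 points/sprint

34.5 points/sprint


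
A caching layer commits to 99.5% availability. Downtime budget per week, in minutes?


Formula: allowed downtime = period * (100 - SLA) / 100
Period (week) = 10080 minutes
Unavailability fraction = (100 - 99.5) / 100
Allowed downtime = 10080 * (100 - 99.5) / 100
Allowed downtime = 50.4 minutes

50.4 minutes


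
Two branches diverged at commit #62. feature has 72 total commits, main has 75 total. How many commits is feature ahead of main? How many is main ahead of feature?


Common ancestor: commit #62
feature commits after divergence: 72 - 62 = 10
main commits after divergence: 75 - 62 = 13
feature is 10 commits ahead of main
main is 13 commits ahead of feature

feature ahead: 10, main ahead: 13


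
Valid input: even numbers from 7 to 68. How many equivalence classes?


Constraint: even integers in [7, 68]
Class 1: x < 7 — out-of-range invalid
Class 2: x in [7,68] but odd — wrong type invalid
Class 3: x in [7,68] and even — valid
Class 4: x > 68 — out-of-range invalid
Total equivalence classes: 4

4 equivalence classes


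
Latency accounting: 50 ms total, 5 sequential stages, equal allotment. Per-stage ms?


Formula: per_stage = total_budget / stages
per_stage = 50 / 5
per_stage = 10.0 ms

10.0 ms


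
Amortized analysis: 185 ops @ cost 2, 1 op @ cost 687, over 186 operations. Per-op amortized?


Formula: Amortized cost = Total cost / Operations
Total cost = (185 * 2) + (1 * 687)
Total cost = 370 + 687 = 1057
Amortized = 1057 / 186 = 5.6828

5.6828


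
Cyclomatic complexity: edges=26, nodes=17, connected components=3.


Formula: V(G) = E - N + 2P
V(G) = 26 - 17 + 2*3
V(G) = 9 + 6
V(G) = 15

15


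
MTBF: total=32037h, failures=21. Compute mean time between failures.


Formula: MTBF = Total operating time / Number of failures
MTBF = 32037 / 21
MTBF = 1525.57 hours

1525.57 hours


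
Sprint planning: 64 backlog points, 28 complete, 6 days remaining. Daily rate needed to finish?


Formula: Required rate = Remaining points / Days left
Remaining = 64 - 28 = 36 points
Required rate = 36 / 6 = 6.0 points/day

6.0 points/day


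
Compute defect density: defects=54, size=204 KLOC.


Defect density = defects / KLOC
Defect density = 54 / 204
Defect density = 0.265 defects/KLOC

0.265 defects/KLOC


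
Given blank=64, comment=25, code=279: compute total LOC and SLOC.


Total LOC = blank + comment + code
Total LOC = 64 + 25 + 279 = 368
SLOC (source only) = code = 279

Total LOC: 368, SLOC: 279


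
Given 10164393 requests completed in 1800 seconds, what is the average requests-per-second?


Formula: throughput = requests / seconds
throughput = 10164393 / 1800
throughput = 5646.89 requests/second

5646.89 requests/second


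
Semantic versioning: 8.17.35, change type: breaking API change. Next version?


Current: 8.17.35
Change category: 'breaking API change' → major bump
SemVer rule: major bump → increment MAJOR, reset MINOR and PATCH to 0
New: 9.0.0

9.0.0


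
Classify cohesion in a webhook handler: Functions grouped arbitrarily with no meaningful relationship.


Reasoning: Worst: random grouping
Type: Coincidental cohesion

Coincidental cohesion


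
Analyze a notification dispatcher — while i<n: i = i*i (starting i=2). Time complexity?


Reasoning: squaring drives double-exponential growth; iterations ~ log log n
Complexity: O(log log n)

O(log log n)


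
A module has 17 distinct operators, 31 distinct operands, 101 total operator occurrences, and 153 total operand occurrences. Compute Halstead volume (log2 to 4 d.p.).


Formula: V = N * log2(η), where N = N1 + N2 and η = η1 + η2
η = 17 + 31 = 48
N = 101 + 153 = 254
log2(48) ≈ 5.5850
V = 254 * 5.5850 = 1418.59

1418.59


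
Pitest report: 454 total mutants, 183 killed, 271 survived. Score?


Mutation score = killed / total * 100
Mutation score = 183 / 454 * 100
Mutation score = 40.31%

40.31%


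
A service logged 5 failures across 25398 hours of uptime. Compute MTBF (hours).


Formula: MTBF = Total operating time / Number of failures
MTBF = 25398 / 5
MTBF = 5079.6 hours

5079.6 hours


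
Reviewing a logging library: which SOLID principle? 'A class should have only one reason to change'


This describes the Single Responsibility Principle (SRP)

Single Responsibility Principle (SRP)


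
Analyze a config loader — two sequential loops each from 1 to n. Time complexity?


Reasoning: sequential dominates: O(n) + O(n) = O(n)
Complexity: O(n)

O(n)


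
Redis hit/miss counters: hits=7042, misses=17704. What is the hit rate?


Formula: hit rate = hits / (hits + misses) * 100
hit rate = 7042 / (7042 + 17704) * 100
hit rate = 7042 / 24746 * 100
hit rate = 28.46%

28.46%


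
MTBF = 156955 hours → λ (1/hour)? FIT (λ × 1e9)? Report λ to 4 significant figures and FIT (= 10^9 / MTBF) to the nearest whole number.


Formula: λ = 1 / MTBF; FIT = λ × 1e9 = 1e9 / MTBF
λ = 1 / 156955 ≈ 6.371e-06 failures/hour
FIT = 1e9 / 156955 ≈ 6371 failures per 1e9 hours (nearest whole number)

λ = 6.371e-06 /h, FIT = 6371


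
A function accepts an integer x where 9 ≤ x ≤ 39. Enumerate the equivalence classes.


Valid range: [9, 39]
Class 1: x < 9 — invalid
Class 2: 9 ≤ x ≤ 39 — valid
Class 3: x > 39 — invalid
Total equivalence classes: 3

3 equivalence classes


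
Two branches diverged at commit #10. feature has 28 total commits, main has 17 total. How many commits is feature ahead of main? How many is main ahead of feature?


Common ancestor: commit #10
feature commits after divergence: 28 - 10 = 18
main commits after divergence: 17 - 10 = 7
feature is 18 commits ahead of main
main is 7 commits ahead of feature

feature ahead: 18, main ahead: 7


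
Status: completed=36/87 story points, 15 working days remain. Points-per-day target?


Formula: Required rate = Remaining points / Days left
Remaining = 87 - 36 = 51 points
Required rate = 51 / 15 = 3.4 points/day

3.4 points/day


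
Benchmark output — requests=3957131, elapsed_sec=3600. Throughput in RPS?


Formula: throughput = requests / seconds
throughput = 3957131 / 3600
throughput = 1099.2 requests/second

1099.2 requests/second


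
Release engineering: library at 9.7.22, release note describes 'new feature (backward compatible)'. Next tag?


Current: 9.7.22
Change category: 'new feature (backward compatible)' → minor bump
SemVer rule: minor bump → increment MINOR, reset PATCH to 0 (MAJOR unchanged)
New: 9.8.0

9.8.0


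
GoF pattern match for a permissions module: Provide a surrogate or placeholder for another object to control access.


This matches the Proxy pattern

Proxy


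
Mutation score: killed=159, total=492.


Mutation score = killed / total * 100
Mutation score = 159 / 492 * 100
Mutation score = 32.32%

32.32%


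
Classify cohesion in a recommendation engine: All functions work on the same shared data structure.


Reasoning: Functions share data
Type: Communicational cohesion

Communicational cohesion


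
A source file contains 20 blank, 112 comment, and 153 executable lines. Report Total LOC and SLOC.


Total LOC = blank + comment + code
Total LOC = 20 + 112 + 153 = 285
SLOC (source only) = code = 153

Total LOC: 285, SLOC: 153


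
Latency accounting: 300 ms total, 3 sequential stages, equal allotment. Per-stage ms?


Formula: per_stage = total_budget / stages
per_stage = 300 / 3
per_stage = 100.0 ms

100.0 ms


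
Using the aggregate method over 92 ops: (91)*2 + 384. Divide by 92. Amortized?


Formula: Amortized cost = Total cost / Operations
Total cost = (91 * 2) + (1 * 384)
Total cost = 182 + 384 = 566
Amortized = 566 / 92 = 6.1522

6.1522


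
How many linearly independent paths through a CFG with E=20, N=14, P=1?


Formula: V(G) = E - N + 2P
V(G) = 20 - 14 + 2*1
V(G) = 6 + 2
V(G) = 8

8


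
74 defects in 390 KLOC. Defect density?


Defect density = defects / KLOC
Defect density = 74 / 390
Defect density = 0.19 defects/KLOC

0.19 defects/KLOC


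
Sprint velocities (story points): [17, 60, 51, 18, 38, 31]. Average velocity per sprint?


Formula: Avg velocity = Total points / Number of sprints
Points: [17, 60, 51, 18, 38, 31]
Sum = 17 + 60 + 51 + 18 + 38 + 31 = 215
Avg velocity = 215 / 6 = 35.83 points/sprint

35.83 points/sprint


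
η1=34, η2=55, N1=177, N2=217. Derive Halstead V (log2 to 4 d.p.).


Formula: V = N * log2(η), where N = N1 + N2 and η = η1 + η2
η = 34 + 55 = 89
N = 177 + 217 = 394
log2(89) ≈ 6.4757
V = 394 * 6.4757 = 2551.43

2551.43


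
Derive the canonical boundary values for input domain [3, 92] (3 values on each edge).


Range: [3, 92]
Boundaries: just below min, min, min+1, max-1, max, just above max
Values: [2, 3, 4, 91, 92, 93]

[2, 3, 4, 91, 92, 93]


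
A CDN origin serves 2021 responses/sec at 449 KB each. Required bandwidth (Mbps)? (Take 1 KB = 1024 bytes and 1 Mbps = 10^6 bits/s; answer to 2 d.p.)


Formula: Mbps = payload_bytes * RPS * 8 / 1e6
Payload per request = 449 KB = 449 * 1024 = 459776 bytes
Total bytes/sec = 459776 * 2021 = 929207296
Total bits/sec = 929207296 * 8 = 7433658368
Mbps = 7433658368 / 1e6 = 7433.66

7433.66 Mbps


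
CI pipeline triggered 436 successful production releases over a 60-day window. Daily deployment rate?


Formula: deployments per day = releases / days
= 436 / 60
= 7.267 deploys/day
(equivalently, 50.87 deploys/week)

7.267 deploys/day


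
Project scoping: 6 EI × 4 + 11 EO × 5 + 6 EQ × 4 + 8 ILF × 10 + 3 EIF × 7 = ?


UFP = EI*4 + EO*5 + EQ*4 + ILF*10 + EIF*7
UFP = 6*4 + 11*5 + 6*4 + 8*10 + 3*7
UFP = 24 + 55 + 24 + 80 + 21
UFP = 204

204


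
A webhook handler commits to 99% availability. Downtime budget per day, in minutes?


Formula: allowed downtime = period * (100 - SLA) / 100
Period (day) = 1440 minutes
Unavailability fraction = (100 - 99.0) / 100
Allowed downtime = 1440 * (100 - 99.0) / 100
Allowed downtime = 14.4 minutes

14.4 minutes


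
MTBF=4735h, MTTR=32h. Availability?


Availability = MTBF / (MTBF + MTTR)
Availability = 4735 / (4735 + 32)
Availability = 4735 / 4767
Availability = 99.3287%

99.3287%


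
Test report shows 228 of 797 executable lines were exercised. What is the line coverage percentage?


Coverage = covered / total * 100
Coverage = 228 / 797 * 100
Coverage = 28.61%

28.61%


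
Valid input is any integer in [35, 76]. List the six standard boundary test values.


Range: [35, 76]
Boundaries: just below min, min, min+1, max-1, max, just above max
Values: [34, 35, 36, 75, 76, 77]

[34, 35, 36, 75, 76, 77]


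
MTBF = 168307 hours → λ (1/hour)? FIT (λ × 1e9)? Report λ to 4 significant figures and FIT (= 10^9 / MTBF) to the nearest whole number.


Formula: λ = 1 / MTBF; FIT = λ × 1e9 = 1e9 / MTBF
λ = 1 / 168307 ≈ 5.942e-06 failures/hour
FIT = 1e9 / 168307 ≈ 5942 failures per 1e9 hours (nearest whole number)

λ = 5.942e-06 /h, FIT = 5942


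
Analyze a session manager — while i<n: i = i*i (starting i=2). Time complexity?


Reasoning: squaring drives double-exponential growth; iterations ~ log log n
Complexity: O(log log n)

O(log log n)


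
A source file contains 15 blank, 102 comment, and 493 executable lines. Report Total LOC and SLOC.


Total LOC = blank + comment + code
Total LOC = 15 + 102 + 493 = 610
SLOC (source only) = code = 493

Total LOC: 610, SLOC: 493


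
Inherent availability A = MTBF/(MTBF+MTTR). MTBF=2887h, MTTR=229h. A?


Availability = MTBF / (MTBF + MTTR)
Availability = 2887 / (2887 + 229)
Availability = 2887 / 3116
Availability = 92.6508%

92.6508%


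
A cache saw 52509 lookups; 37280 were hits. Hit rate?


Formula: hit rate = hits / (hits + misses) * 100
hit rate = 37280 / (37280 + 15229) * 100
hit rate = 37280 / 52509 * 100
hit rate = 71.0%

71.0%


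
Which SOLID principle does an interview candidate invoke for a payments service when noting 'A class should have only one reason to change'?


This describes the Single Responsibility Principle (SRP)

Single Responsibility Principle (SRP)


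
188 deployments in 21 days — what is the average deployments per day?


Formula: deployments per day = releases / days
= 188 / 21
= 8.952 deploys/day
(equivalently, 62.67 deploys/week)

8.952 deploys/day


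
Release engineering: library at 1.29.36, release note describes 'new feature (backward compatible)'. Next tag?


Current: 1.29.36
Change category: 'new feature (backward compatible)' → minor bump
SemVer rule: minor bump → increment MINOR, reset PATCH to 0 (MAJOR unchanged)
New: 1.30.0

1.30.0


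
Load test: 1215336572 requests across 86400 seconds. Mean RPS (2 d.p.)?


Formula: throughput = requests / seconds
throughput = 1215336572 / 86400
throughput = 14066.4 requests/second

14066.4 requests/second


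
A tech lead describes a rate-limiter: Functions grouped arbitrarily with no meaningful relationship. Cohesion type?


Reasoning: Worst: random grouping
Type: Coincidental cohesion

Coincidental cohesion


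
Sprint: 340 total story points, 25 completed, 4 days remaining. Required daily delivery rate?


Formula: Required rate = Remaining points / Days left
Remaining = 340 - 25 = 315 points
Required rate = 315 / 4 = 78.75 points/day

78.75 points/day


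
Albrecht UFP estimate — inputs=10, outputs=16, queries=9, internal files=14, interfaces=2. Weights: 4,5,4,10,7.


UFP = EI*4 + EO*5 + EQ*4 + ILF*10 + EIF*7
UFP = 10*4 + 16*5 + 9*4 + 14*10 + 2*7
UFP = 40 + 80 + 36 + 140 + 14
UFP = 310

310


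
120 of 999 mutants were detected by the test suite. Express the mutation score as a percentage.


Mutation score = killed / total * 100
Mutation score = 120 / 999 * 100
Mutation score = 12.01%

12.01%


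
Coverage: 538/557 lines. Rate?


Coverage = covered / total * 100
Coverage = 538 / 557 * 100
Coverage = 96.59%

96.59%


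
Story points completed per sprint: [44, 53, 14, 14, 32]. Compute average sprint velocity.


Formula: Avg velocity = Total points / Number of sprints
Points: [44, 53, 14, 14, 32]
Sum = 44 + 53 + 14 + 14 + 32 = 157
Avg velocity = 157 / 5 = 31.4 points/sprint

31.4 points/sprint


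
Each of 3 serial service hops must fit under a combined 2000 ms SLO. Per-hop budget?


Formula: per_stage = total_budget / stages
per_stage = 2000 / 3
per_stage = 666.67 ms

666.67 ms


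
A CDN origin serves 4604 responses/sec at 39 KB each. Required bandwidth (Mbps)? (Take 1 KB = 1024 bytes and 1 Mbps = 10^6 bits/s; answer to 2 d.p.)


Formula: Mbps = payload_bytes * RPS * 8 / 1e6
Payload per request = 39 KB = 39 * 1024 = 39936 bytes
Total bytes/sec = 39936 * 4604 = 183865344
Total bits/sec = 183865344 * 8 = 1470922752
Mbps = 1470922752 / 1e6 = 1470.92

1470.92 Mbps


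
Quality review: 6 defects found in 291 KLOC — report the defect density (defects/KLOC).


Defect density = defects / KLOC
Defect density = 6 / 291
Defect density = 0.021 defects/KLOC

0.021 defects/KLOC


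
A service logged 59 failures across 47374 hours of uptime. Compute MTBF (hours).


Formula: MTBF = Total operating time / Number of failures
MTBF = 47374 / 59
MTBF = 802.95 hours

802.95 hours


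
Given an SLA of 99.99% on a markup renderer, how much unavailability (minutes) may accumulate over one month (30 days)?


Formula: allowed downtime = period * (100 - SLA) / 100
Period (month (30 days)) = 43200 minutes
Unavailability fraction = (100 - 99.99) / 100
Allowed downtime = 43200 * (100 - 99.99) / 100
Allowed downtime = 4.32 minutes

4.32 minutes


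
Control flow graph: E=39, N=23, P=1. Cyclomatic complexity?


Formula: V(G) = E - N + 2P
V(G) = 39 - 23 + 2*1
V(G) = 16 + 2
V(G) = 18

18


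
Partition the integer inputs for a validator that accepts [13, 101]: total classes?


Valid range: [13, 101]
Class 1: x < 13 — invalid
Class 2: 13 ≤ x ≤ 101 — valid
Class 3: x > 101 — invalid
Total equivalence classes: 3

3 equivalence classes


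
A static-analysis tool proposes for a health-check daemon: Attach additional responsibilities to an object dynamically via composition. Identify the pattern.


This matches the Decorator pattern

Decorator


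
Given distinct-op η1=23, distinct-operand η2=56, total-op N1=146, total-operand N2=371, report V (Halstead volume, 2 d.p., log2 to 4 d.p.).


Formula: V = N * log2(η), where N = N1 + N2 and η = η1 + η2
η = 23 + 56 = 79
N = 146 + 371 = 517
log2(79) ≈ 6.3038
V = 517 * 6.3038 = 3259.06

3259.06


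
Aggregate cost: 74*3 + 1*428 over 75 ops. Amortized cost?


Formula: Amortized cost = Total cost / Operations
Total cost = (74 * 3) + (1 * 428)
Total cost = 222 + 428 = 650
Amortized = 650 / 75 = 8.6667

8.6667


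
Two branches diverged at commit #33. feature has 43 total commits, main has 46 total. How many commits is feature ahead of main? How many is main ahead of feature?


Common ancestor: commit #33
feature commits after divergence: 43 - 33 = 10
main commits after divergence: 46 - 33 = 13
feature is 10 commits ahead of main
main is 13 commits ahead of feature

feature ahead: 10, main ahead: 13


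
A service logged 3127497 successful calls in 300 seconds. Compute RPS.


Formula: throughput = requests / seconds
throughput = 3127497 / 300
throughput = 10424.99 requests/second

10424.99 requests/second


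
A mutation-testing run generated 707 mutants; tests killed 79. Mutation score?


Mutation score = killed / total * 100
Mutation score = 79 / 707 * 100
Mutation score = 11.17%

11.17%


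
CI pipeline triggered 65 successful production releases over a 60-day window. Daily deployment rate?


Formula: deployments per day = releases / days
= 65 / 60
= 1.083 deploys/day
(equivalently, 7.58 deploys/week)

1.083 deploys/day


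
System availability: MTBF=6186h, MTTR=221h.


Availability = MTBF / (MTBF + MTTR)
Availability = 6186 / (6186 + 221)
Availability = 6186 / 6407
Availability = 96.5506%

96.5506%


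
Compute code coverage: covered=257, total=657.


Coverage = covered / total * 100
Coverage = 257 / 657 * 100
Coverage = 39.12%

39.12%


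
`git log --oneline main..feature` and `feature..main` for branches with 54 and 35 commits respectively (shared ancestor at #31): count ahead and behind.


Common ancestor: commit #31
feature commits after divergence: 54 - 31 = 23
main commits after divergence: 35 - 31 = 4
feature is 23 commits ahead of main
main is 4 commits ahead of feature

feature ahead: 23, main ahead: 4


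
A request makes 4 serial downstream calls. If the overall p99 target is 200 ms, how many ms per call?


Formula: per_stage = total_budget / stages
per_stage = 200 / 4
per_stage = 50.0 ms

50.0 ms


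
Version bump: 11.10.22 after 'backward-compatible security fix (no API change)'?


Current: 11.10.22
Change category: 'backward-compatible security fix (no API change)' → patch bump
SemVer rule: patch bump → increment PATCH (MAJOR and MINOR unchanged)
New: 11.10.23

11.10.23


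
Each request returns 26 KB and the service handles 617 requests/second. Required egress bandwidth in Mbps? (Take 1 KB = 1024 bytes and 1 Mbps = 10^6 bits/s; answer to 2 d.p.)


Formula: Mbps = payload_bytes * RPS * 8 / 1e6
Payload per request = 26 KB = 26 * 1024 = 26624 bytes
Total bytes/sec = 26624 * 617 = 16427008
Total bits/sec = 16427008 * 8 = 131416064
Mbps = 131416064 / 1e6 = 131.42

131.42 Mbps


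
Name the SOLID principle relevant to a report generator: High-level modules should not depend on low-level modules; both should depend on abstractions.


This describes the Dependency Inversion Principle (DIP)

Dependency Inversion Principle (DIP)


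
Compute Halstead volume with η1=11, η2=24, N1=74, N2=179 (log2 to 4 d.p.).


Formula: V = N * log2(η), where N = N1 + N2 and η = η1 + η2
η = 11 + 24 = 35
N = 74 + 179 = 253
log2(35) ≈ 5.1293
V = 253 * 5.1293 = 1297.71

1297.71


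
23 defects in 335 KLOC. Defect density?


Defect density = defects / KLOC
Defect density = 23 / 335
Defect density = 0.069 defects/KLOC

0.069 defects/KLOC


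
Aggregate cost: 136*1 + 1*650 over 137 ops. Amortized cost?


Formula: Amortized cost = Total cost / Operations
Total cost = (136 * 1) + (1 * 650)
Total cost = 136 + 650 = 786
Amortized = 786 / 137 = 5.7372

5.7372


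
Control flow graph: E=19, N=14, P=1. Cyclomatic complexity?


Formula: V(G) = E - N + 2P
V(G) = 19 - 14 + 2*1
V(G) = 5 + 2
V(G) = 7

7


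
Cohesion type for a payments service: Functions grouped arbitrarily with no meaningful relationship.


Reasoning: Worst: random grouping
Type: Coincidental cohesion

Coincidental cohesion


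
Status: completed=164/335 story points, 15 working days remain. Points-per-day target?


Formula: Required rate = Remaining points / Days left
Remaining = 335 - 164 = 171 points
Required rate = 171 / 15 = 11.4 points/day

11.4 points/day


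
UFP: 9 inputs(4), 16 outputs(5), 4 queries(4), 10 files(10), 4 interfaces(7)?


UFP = EI*4 + EO*5 + EQ*4 + ILF*10 + EIF*7
UFP = 9*4 + 16*5 + 4*4 + 10*10 + 4*7
UFP = 36 + 80 + 16 + 100 + 28
UFP = 260

260


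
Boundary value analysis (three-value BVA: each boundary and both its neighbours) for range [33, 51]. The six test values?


Range: [33, 51]
Boundaries: just below min, min, min+1, max-1, max, just above max
Values: [32, 33, 34, 50, 51, 52]

[32, 33, 34, 50, 51, 52]


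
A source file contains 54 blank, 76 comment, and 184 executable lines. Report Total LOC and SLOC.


Total LOC = blank + comment + code
Total LOC = 54 + 76 + 184 = 314
SLOC (source only) = code = 184

Total LOC: 314, SLOC: 184


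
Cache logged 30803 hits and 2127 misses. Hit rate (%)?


Formula: hit rate = hits / (hits + misses) * 100
hit rate = 30803 / (30803 + 2127) * 100
hit rate = 30803 / 32930 * 100
hit rate = 93.54%

93.54%


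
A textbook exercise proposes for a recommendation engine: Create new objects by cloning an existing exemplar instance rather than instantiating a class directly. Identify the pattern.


This matches the Prototype pattern

Prototype


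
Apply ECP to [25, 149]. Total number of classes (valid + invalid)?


Valid range: [25, 149]
Class 1: x < 25 — invalid
Class 2: 25 ≤ x ≤ 149 — valid
Class 3: x > 149 — invalid
Total equivalence classes: 3

3 equivalence classes


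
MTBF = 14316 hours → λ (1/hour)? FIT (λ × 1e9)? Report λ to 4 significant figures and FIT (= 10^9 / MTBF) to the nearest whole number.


Formula: λ = 1 / MTBF; FIT = λ × 1e9 = 1e9 / MTBF
λ = 1 / 14316 ≈ 6.985e-05 failures/hour
FIT = 1e9 / 14316 ≈ 69852 failures per 1e9 hours (nearest whole number)

λ = 6.985e-05 /h, FIT = 69852


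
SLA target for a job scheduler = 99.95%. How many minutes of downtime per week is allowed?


Formula: allowed downtime = period * (100 - SLA) / 100
Period (week) = 10080 minutes
Unavailability fraction = (100 - 99.95) / 100
Allowed downtime = 10080 * (100 - 99.95) / 100
Allowed downtime = 5.04 minutes

5.04 minutes


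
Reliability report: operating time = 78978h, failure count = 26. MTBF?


Formula: MTBF = Total operating time / Number of failures
MTBF = 78978 / 26
MTBF = 3037.62 hours

3037.62 hours


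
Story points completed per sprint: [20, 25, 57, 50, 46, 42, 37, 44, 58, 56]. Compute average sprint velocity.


Formula: Avg velocity = Total points / Number of sprints
Points: [20, 25, 57, 50, 46, 42, 37, 44, 58, 56]
Sum = 20 + 25 + 57 + 50 + 46 + 42 + 37 + 44 + 58 + 56 = 435
Avg velocity = 435 / 10 = 43.5 points/sprint

43.5 points/sprint


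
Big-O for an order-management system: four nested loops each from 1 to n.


Reasoning: four levels of nesting
Complexity: O(n^4)

O(n^4)


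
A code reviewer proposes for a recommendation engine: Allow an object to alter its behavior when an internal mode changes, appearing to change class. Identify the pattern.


This matches the State pattern

State


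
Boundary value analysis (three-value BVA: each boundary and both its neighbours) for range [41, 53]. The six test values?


Range: [41, 53]
Boundaries: just below min, min, min+1, max-1, max, just above max
Values: [40, 41, 42, 52, 53, 54]

[40, 41, 42, 52, 53, 54]


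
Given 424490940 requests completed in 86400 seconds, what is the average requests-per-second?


Formula: throughput = requests / seconds
throughput = 424490940 / 86400
throughput = 4913.09 requests/second

4913.09 requests/second


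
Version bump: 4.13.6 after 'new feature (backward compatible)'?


Current: 4.13.6
Change category: 'new feature (backward compatible)' → minor bump
SemVer rule: minor bump → increment MINOR, reset PATCH to 0 (MAJOR unchanged)
New: 4.14.0

4.14.0


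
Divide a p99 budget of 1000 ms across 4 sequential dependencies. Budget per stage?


Formula: per_stage = total_budget / stages
per_stage = 1000 / 4
per_stage = 250.0 ms

250.0 ms


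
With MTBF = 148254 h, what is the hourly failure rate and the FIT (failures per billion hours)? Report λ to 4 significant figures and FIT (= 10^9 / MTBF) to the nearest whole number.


Formula: λ = 1 / MTBF; FIT = λ × 1e9 = 1e9 / MTBF
λ = 1 / 148254 ≈ 6.745e-06 failures/hour
FIT = 1e9 / 148254 ≈ 6745 failures per 1e9 hours (nearest whole number)

λ = 6.745e-06 /h, FIT = 6745


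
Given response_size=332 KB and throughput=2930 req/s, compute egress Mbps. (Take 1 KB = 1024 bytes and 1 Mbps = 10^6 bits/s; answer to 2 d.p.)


Formula: Mbps = payload_bytes * RPS * 8 / 1e6
Payload per request = 332 KB = 332 * 1024 = 339968 bytes
Total bytes/sec = 339968 * 2930 = 996106240
Total bits/sec = 996106240 * 8 = 7968849920
Mbps = 7968849920 / 1e6 = 7968.85

7968.85 Mbps


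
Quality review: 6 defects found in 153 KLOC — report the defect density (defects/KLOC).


Defect density = defects / KLOC
Defect density = 6 / 153
Defect density = 0.039 defects/KLOC

0.039 defects/KLOC


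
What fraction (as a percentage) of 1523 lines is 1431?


Coverage = covered / total * 100
Coverage = 1431 / 1523 * 100
Coverage = 93.96%

93.96%


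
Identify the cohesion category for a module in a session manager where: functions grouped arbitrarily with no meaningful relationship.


Reasoning: Worst: random grouping
Type: Coincidental cohesion

Coincidental cohesion


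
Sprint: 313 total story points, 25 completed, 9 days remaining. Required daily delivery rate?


Formula: Required rate = Remaining points / Days left
Remaining = 313 - 25 = 288 points
Required rate = 288 / 9 = 32.0 points/day

32.0 points/day


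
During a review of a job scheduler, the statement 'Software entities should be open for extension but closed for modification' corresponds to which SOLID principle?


This describes the Open/Closed Principle (OCP)

Open/Closed Principle (OCP)


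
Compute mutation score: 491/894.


Mutation score = killed / total * 100
Mutation score = 491 / 894 * 100
Mutation score = 54.92%

54.92%


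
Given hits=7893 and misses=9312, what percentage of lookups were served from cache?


Formula: hit rate = hits / (hits + misses) * 100
hit rate = 7893 / (7893 + 9312) * 100
hit rate = 7893 / 17205 * 100
hit rate = 45.88%

45.88%


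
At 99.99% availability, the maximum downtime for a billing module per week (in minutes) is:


Formula: allowed downtime = period * (100 - SLA) / 100
Period (week) = 10080 minutes
Unavailability fraction = (100 - 99.99) / 100
Allowed downtime = 10080 * (100 - 99.99) / 100
Allowed downtime = 1.008 minutes

1.008 minutes


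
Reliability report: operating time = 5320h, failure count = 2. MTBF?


Formula: MTBF = Total operating time / Number of failures
MTBF = 5320 / 2
MTBF = 2660.0 hours

2660.0 hours


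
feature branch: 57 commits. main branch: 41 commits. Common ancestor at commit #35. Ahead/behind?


Common ancestor: commit #35
feature commits after divergence: 57 - 35 = 22
main commits after divergence: 41 - 35 = 6
feature is 22 commits ahead of main
main is 6 commits ahead of feature

feature ahead: 22, main ahead: 6


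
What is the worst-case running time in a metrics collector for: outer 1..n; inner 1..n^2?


Reasoning: n times n^2
Complexity: O(n^3)

O(n^3)


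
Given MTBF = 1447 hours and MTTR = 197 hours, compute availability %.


Availability = MTBF / (MTBF + MTTR)
Availability = 1447 / (1447 + 197)
Availability = 1447 / 1644
Availability = 88.017%

88.017%


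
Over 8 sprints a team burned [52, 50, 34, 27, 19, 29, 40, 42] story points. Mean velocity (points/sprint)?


Formula: Avg velocity = Total points / Number of sprints
Points: [52, 50, 34, 27, 19, 29, 40, 42]
Sum = 52 + 50 + 34 + 27 + 19 + 29 + 40 + 42 = 293
Avg velocity = 293 / 8 = 36.63 points/sprint

36.63 points/sprint


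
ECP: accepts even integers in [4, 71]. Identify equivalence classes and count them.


Constraint: even integers in [4, 71]
Class 1: x < 4 — out-of-range invalid
Class 2: x in [4,71] but odd — wrong type invalid
Class 3: x in [4,71] and even — valid
Class 4: x > 71 — out-of-range invalid
Total equivalence classes: 4

4 equivalence classes


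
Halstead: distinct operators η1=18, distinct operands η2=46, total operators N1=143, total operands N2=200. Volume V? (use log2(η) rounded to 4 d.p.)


Formula: V = N * log2(η), where N = N1 + N2 and η = η1 + η2
η = 18 + 46 = 64
N = 143 + 200 = 343
log2(64) ≈ 6.0000
V = 343 * 6.0000 = 2058.00

2058.00


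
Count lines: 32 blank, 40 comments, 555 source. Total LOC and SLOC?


Total LOC = blank + comment + code
Total LOC = 32 + 40 + 555 = 627
SLOC (source only) = code = 555

Total LOC: 627, SLOC: 555


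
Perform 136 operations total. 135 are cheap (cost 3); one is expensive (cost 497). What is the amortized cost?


Formula: Amortized cost = Total cost / Operations
Total cost = (135 * 3) + (1 * 497)
Total cost = 405 + 497 = 902
Amortized = 902 / 136 = 6.6324

6.6324


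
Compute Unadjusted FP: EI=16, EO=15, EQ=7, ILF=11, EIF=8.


UFP = EI*4 + EO*5 + EQ*4 + ILF*10 + EIF*7
UFP = 16*4 + 15*5 + 7*4 + 11*10 + 8*7
UFP = 64 + 75 + 28 + 110 + 56
UFP = 333

333


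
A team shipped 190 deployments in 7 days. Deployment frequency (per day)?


Formula: deployments per day = releases / days
= 190 / 7
= 27.143 deploys/day
(equivalently, 190.0 deploys/week)

27.143 deploys/day


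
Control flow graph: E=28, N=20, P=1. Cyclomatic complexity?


Formula: V(G) = E - N + 2P
V(G) = 28 - 20 + 2*1
V(G) = 8 + 2
V(G) = 10

10


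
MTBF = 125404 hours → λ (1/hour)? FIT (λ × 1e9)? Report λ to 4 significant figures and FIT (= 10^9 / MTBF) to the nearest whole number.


Formula: λ = 1 / MTBF; FIT = λ × 1e9 = 1e9 / MTBF
λ = 1 / 125404 ≈ 7.974e-06 failures/hour
FIT = 1e9 / 125404 ≈ 7974 failures per 1e9 hours (nearest whole number)

λ = 7.974e-06 /h, FIT = 7974


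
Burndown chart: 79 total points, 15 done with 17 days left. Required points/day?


Formula: Required rate = Remaining points / Days left
Remaining = 79 - 15 = 64 points
Required rate = 64 / 17 = 3.76 points/day

3.76 points/day


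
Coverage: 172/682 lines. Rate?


Coverage = covered / total * 100
Coverage = 172 / 682 * 100
Coverage = 25.22%

25.22%


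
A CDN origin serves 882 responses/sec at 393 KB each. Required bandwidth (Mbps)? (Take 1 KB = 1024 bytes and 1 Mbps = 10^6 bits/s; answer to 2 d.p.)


Formula: Mbps = payload_bytes * RPS * 8 / 1e6
Payload per request = 393 KB = 393 * 1024 = 402432 bytes
Total bytes/sec = 402432 * 882 = 354945024
Total bits/sec = 354945024 * 8 = 2839560192
Mbps = 2839560192 / 1e6 = 2839.56

2839.56 Mbps


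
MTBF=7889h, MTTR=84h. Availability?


Availability = MTBF / (MTBF + MTTR)
Availability = 7889 / (7889 + 84)
Availability = 7889 / 7973
Availability = 98.9464%

98.9464%


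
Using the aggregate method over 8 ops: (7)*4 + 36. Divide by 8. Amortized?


Formula: Amortized cost = Total cost / Operations
Total cost = (7 * 4) + (1 * 36)
Total cost = 28 + 36 = 64
Amortized = 64 / 8 = 8.0

8.0


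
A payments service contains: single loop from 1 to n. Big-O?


Reasoning: one pass through n items
Complexity: O(n)

O(n)


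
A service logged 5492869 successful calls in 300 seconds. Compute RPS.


Formula: throughput = requests / seconds
throughput = 5492869 / 300
throughput = 18309.56 requests/second

18309.56 requests/second


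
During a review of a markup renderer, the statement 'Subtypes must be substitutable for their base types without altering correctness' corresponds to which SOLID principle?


This describes the Liskov Substitution Principle (LSP)

Liskov Substitution Principle (LSP)


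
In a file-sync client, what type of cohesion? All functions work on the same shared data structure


Reasoning: Functions share data
Type: Communicational cohesion

Communicational cohesion


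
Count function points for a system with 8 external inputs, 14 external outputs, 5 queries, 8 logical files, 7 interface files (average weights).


UFP = EI*4 + EO*5 + EQ*4 + ILF*10 + EIF*7
UFP = 8*4 + 14*5 + 5*4 + 8*10 + 7*7
UFP = 32 + 70 + 20 + 80 + 49
UFP = 251

251


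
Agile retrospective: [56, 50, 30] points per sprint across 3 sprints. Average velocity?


Formula: Avg velocity = Total points / Number of sprints
Points: [56, 50, 30]
Sum = 56 + 50 + 30 = 136
Avg velocity = 136 / 3 = 45.33 points/sprint

45.33 points/sprint


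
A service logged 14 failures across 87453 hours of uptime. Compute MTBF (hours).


Formula: MTBF = Total operating time / Number of failures
MTBF = 87453 / 14
MTBF = 6246.64 hours

6246.64 hours


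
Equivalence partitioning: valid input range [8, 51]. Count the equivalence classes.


Valid range: [8, 51]
Class 1: x < 8 — invalid
Class 2: 8 ≤ x ≤ 51 — valid
Class 3: x > 51 — invalid
Total equivalence classes: 3

3 equivalence classes


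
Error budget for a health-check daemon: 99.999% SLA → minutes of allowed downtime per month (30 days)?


Formula: allowed downtime = period * (100 - SLA) / 100
Period (month (30 days)) = 43200 minutes
Unavailability fraction = (100 - 99.999) / 100
Allowed downtime = 43200 * (100 - 99.999) / 100
Allowed downtime = 0.432 minutes

0.432 minutes


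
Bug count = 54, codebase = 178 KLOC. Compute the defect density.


Defect density = defects / KLOC
Defect density = 54 / 178
Defect density = 0.303 defects/KLOC

0.303 defects/KLOC


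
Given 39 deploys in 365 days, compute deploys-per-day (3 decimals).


Formula: deployments per day = releases / days
= 39 / 365
= 0.107 deploys/day
(equivalently, 0.75 deploys/week)

0.107 deploys/day


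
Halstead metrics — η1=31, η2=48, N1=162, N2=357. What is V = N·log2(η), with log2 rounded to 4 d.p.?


Formula: V = N * log2(η), where N = N1 + N2 and η = η1 + η2
η = 31 + 48 = 79
N = 162 + 357 = 519
log2(79) ≈ 6.3038
V = 519 * 6.3038 = 3271.67

3271.67


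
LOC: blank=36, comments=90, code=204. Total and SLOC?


Total LOC = blank + comment + code
Total LOC = 36 + 90 + 204 = 330
SLOC (source only) = code = 204

Total LOC: 330, SLOC: 204


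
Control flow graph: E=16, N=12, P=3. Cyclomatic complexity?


Formula: V(G) = E - N + 2P
V(G) = 16 - 12 + 2*3
V(G) = 4 + 6
V(G) = 10

10


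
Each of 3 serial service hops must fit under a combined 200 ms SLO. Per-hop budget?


Formula: per_stage = total_budget / stages
per_stage = 200 / 3
per_stage = 66.67 ms

66.67 ms


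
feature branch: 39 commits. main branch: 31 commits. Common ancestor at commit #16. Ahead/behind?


Common ancestor: commit #16
feature commits after divergence: 39 - 16 = 23
main commits after divergence: 31 - 16 = 15
feature is 23 commits ahead of main
main is 15 commits ahead of feature

feature ahead: 23, main ahead: 15


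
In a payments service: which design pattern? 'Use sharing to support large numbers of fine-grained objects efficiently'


This matches the Flyweight pattern

Flyweight


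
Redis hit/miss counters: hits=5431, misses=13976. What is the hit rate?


Formula: hit rate = hits / (hits + misses) * 100
hit rate = 5431 / (5431 + 13976) * 100
hit rate = 5431 / 19407 * 100
hit rate = 27.98%

27.98%


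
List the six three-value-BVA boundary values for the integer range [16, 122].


Range: [16, 122]
Boundaries: just below min, min, min+1, max-1, max, just above max
Values: [15, 16, 17, 121, 122, 123]

[15, 16, 17, 121, 122, 123]


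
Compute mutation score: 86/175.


Mutation score = killed / total * 100
Mutation score = 86 / 175 * 100
Mutation score = 49.14%

49.14%


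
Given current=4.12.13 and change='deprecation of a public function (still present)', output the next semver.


Current: 4.12.13
Change category: 'deprecation of a public function (still present)' → minor bump
SemVer rule: minor bump → increment MINOR, reset PATCH to 0 (MAJOR unchanged)
New: 4.13.0

4.13.0
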